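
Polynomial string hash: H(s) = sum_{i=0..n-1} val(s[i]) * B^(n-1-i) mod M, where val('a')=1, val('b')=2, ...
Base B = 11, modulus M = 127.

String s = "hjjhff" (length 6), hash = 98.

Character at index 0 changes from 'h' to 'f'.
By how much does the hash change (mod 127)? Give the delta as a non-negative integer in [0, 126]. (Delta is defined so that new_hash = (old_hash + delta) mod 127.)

Delta formula: (val(new) - val(old)) * B^(n-1-k) mod M
  val('f') - val('h') = 6 - 8 = -2
  B^(n-1-k) = 11^5 mod 127 = 15
  Delta = -2 * 15 mod 127 = 97

Answer: 97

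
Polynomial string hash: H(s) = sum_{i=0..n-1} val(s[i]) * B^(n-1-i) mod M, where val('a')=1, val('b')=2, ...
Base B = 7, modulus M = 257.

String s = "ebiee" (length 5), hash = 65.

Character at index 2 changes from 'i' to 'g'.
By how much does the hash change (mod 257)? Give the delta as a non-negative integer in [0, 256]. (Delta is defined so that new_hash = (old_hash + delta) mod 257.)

Answer: 159

Derivation:
Delta formula: (val(new) - val(old)) * B^(n-1-k) mod M
  val('g') - val('i') = 7 - 9 = -2
  B^(n-1-k) = 7^2 mod 257 = 49
  Delta = -2 * 49 mod 257 = 159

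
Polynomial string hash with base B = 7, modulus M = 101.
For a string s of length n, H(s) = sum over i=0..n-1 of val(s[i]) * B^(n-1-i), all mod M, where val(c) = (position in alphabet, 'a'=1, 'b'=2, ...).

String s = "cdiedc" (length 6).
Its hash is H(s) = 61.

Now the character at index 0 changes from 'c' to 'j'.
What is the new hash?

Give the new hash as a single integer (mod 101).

Answer: 45

Derivation:
val('c') = 3, val('j') = 10
Position k = 0, exponent = n-1-k = 5
B^5 mod M = 7^5 mod 101 = 41
Delta = (10 - 3) * 41 mod 101 = 85
New hash = (61 + 85) mod 101 = 45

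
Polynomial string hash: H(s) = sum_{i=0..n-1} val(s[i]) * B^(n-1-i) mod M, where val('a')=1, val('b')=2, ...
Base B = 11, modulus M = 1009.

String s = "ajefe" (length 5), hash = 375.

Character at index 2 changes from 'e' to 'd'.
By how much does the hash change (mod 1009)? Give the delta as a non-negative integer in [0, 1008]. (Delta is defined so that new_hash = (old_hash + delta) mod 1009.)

Answer: 888

Derivation:
Delta formula: (val(new) - val(old)) * B^(n-1-k) mod M
  val('d') - val('e') = 4 - 5 = -1
  B^(n-1-k) = 11^2 mod 1009 = 121
  Delta = -1 * 121 mod 1009 = 888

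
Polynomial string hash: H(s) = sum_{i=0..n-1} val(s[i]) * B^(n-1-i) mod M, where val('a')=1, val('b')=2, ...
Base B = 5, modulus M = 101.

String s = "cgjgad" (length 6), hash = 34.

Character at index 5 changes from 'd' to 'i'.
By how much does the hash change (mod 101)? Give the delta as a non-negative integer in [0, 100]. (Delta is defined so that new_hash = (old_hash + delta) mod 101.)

Delta formula: (val(new) - val(old)) * B^(n-1-k) mod M
  val('i') - val('d') = 9 - 4 = 5
  B^(n-1-k) = 5^0 mod 101 = 1
  Delta = 5 * 1 mod 101 = 5

Answer: 5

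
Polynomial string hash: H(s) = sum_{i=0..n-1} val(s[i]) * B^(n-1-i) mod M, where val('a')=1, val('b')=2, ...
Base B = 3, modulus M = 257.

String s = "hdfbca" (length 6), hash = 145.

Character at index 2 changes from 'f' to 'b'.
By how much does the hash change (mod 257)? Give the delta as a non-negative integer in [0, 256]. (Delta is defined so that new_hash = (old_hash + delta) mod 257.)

Delta formula: (val(new) - val(old)) * B^(n-1-k) mod M
  val('b') - val('f') = 2 - 6 = -4
  B^(n-1-k) = 3^3 mod 257 = 27
  Delta = -4 * 27 mod 257 = 149

Answer: 149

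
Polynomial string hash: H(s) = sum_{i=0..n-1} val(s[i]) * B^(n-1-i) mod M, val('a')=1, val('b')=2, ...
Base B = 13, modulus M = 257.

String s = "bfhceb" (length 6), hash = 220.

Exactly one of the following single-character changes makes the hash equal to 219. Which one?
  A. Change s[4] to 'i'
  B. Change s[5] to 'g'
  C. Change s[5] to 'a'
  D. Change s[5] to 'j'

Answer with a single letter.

Option A: s[4]='e'->'i', delta=(9-5)*13^1 mod 257 = 52, hash=220+52 mod 257 = 15
Option B: s[5]='b'->'g', delta=(7-2)*13^0 mod 257 = 5, hash=220+5 mod 257 = 225
Option C: s[5]='b'->'a', delta=(1-2)*13^0 mod 257 = 256, hash=220+256 mod 257 = 219 <-- target
Option D: s[5]='b'->'j', delta=(10-2)*13^0 mod 257 = 8, hash=220+8 mod 257 = 228

Answer: C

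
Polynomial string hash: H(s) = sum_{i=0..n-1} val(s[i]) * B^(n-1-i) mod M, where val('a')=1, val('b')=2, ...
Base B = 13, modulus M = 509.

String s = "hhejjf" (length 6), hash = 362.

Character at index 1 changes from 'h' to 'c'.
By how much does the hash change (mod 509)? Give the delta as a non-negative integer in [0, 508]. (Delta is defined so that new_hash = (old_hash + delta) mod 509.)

Delta formula: (val(new) - val(old)) * B^(n-1-k) mod M
  val('c') - val('h') = 3 - 8 = -5
  B^(n-1-k) = 13^4 mod 509 = 57
  Delta = -5 * 57 mod 509 = 224

Answer: 224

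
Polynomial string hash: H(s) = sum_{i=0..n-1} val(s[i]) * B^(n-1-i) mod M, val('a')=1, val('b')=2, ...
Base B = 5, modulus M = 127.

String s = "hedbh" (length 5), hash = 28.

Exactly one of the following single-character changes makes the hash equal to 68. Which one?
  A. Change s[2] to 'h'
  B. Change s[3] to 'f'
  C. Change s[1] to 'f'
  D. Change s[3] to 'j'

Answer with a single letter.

Answer: D

Derivation:
Option A: s[2]='d'->'h', delta=(8-4)*5^2 mod 127 = 100, hash=28+100 mod 127 = 1
Option B: s[3]='b'->'f', delta=(6-2)*5^1 mod 127 = 20, hash=28+20 mod 127 = 48
Option C: s[1]='e'->'f', delta=(6-5)*5^3 mod 127 = 125, hash=28+125 mod 127 = 26
Option D: s[3]='b'->'j', delta=(10-2)*5^1 mod 127 = 40, hash=28+40 mod 127 = 68 <-- target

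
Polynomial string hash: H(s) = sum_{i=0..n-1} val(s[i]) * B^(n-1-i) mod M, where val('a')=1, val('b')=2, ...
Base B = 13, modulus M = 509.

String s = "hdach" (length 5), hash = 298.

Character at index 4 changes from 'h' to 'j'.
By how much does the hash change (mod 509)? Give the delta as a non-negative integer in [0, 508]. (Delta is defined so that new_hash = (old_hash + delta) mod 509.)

Answer: 2

Derivation:
Delta formula: (val(new) - val(old)) * B^(n-1-k) mod M
  val('j') - val('h') = 10 - 8 = 2
  B^(n-1-k) = 13^0 mod 509 = 1
  Delta = 2 * 1 mod 509 = 2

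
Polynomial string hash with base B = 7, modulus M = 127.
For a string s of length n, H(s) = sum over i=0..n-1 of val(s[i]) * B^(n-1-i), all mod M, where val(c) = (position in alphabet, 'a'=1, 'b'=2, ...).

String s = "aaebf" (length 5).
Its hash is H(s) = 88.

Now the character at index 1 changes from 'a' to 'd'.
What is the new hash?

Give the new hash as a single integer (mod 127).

Answer: 101

Derivation:
val('a') = 1, val('d') = 4
Position k = 1, exponent = n-1-k = 3
B^3 mod M = 7^3 mod 127 = 89
Delta = (4 - 1) * 89 mod 127 = 13
New hash = (88 + 13) mod 127 = 101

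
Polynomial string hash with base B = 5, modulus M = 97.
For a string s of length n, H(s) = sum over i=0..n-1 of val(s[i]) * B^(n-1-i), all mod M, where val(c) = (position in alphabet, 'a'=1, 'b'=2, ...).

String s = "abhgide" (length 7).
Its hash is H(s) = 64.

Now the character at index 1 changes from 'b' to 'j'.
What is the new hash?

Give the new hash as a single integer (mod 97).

val('b') = 2, val('j') = 10
Position k = 1, exponent = n-1-k = 5
B^5 mod M = 5^5 mod 97 = 21
Delta = (10 - 2) * 21 mod 97 = 71
New hash = (64 + 71) mod 97 = 38

Answer: 38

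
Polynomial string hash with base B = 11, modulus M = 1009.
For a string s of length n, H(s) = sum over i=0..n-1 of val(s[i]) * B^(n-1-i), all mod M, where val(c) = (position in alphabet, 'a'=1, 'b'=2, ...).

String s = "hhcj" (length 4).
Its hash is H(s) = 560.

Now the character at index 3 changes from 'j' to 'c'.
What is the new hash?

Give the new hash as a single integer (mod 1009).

Answer: 553

Derivation:
val('j') = 10, val('c') = 3
Position k = 3, exponent = n-1-k = 0
B^0 mod M = 11^0 mod 1009 = 1
Delta = (3 - 10) * 1 mod 1009 = 1002
New hash = (560 + 1002) mod 1009 = 553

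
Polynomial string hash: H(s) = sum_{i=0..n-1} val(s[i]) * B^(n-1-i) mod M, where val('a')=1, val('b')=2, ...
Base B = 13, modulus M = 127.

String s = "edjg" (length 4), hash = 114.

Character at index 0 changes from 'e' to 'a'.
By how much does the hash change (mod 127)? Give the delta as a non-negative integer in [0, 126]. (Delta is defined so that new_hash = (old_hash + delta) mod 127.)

Delta formula: (val(new) - val(old)) * B^(n-1-k) mod M
  val('a') - val('e') = 1 - 5 = -4
  B^(n-1-k) = 13^3 mod 127 = 38
  Delta = -4 * 38 mod 127 = 102

Answer: 102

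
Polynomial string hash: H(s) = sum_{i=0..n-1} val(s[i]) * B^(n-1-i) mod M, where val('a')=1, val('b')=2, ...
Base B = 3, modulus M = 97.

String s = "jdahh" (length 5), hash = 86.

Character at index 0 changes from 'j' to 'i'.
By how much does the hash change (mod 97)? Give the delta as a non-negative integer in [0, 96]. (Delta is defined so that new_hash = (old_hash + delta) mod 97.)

Answer: 16

Derivation:
Delta formula: (val(new) - val(old)) * B^(n-1-k) mod M
  val('i') - val('j') = 9 - 10 = -1
  B^(n-1-k) = 3^4 mod 97 = 81
  Delta = -1 * 81 mod 97 = 16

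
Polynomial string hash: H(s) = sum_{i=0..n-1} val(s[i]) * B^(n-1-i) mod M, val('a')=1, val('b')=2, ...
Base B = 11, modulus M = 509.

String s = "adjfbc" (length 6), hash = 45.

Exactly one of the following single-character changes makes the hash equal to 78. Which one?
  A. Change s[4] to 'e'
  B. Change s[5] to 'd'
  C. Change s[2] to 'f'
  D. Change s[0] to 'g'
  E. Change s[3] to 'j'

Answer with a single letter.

Answer: A

Derivation:
Option A: s[4]='b'->'e', delta=(5-2)*11^1 mod 509 = 33, hash=45+33 mod 509 = 78 <-- target
Option B: s[5]='c'->'d', delta=(4-3)*11^0 mod 509 = 1, hash=45+1 mod 509 = 46
Option C: s[2]='j'->'f', delta=(6-10)*11^3 mod 509 = 275, hash=45+275 mod 509 = 320
Option D: s[0]='a'->'g', delta=(7-1)*11^5 mod 509 = 224, hash=45+224 mod 509 = 269
Option E: s[3]='f'->'j', delta=(10-6)*11^2 mod 509 = 484, hash=45+484 mod 509 = 20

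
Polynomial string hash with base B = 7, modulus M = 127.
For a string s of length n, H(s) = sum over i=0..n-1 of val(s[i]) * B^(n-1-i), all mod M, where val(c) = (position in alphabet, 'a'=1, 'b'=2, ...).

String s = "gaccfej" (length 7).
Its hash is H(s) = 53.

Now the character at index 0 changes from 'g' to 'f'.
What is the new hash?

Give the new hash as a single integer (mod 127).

Answer: 6

Derivation:
val('g') = 7, val('f') = 6
Position k = 0, exponent = n-1-k = 6
B^6 mod M = 7^6 mod 127 = 47
Delta = (6 - 7) * 47 mod 127 = 80
New hash = (53 + 80) mod 127 = 6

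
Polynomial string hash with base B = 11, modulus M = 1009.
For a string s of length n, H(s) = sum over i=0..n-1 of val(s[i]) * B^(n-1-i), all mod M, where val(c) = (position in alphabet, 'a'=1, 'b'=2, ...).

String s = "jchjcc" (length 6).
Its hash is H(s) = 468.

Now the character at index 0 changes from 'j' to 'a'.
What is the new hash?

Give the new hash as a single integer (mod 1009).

Answer: 942

Derivation:
val('j') = 10, val('a') = 1
Position k = 0, exponent = n-1-k = 5
B^5 mod M = 11^5 mod 1009 = 620
Delta = (1 - 10) * 620 mod 1009 = 474
New hash = (468 + 474) mod 1009 = 942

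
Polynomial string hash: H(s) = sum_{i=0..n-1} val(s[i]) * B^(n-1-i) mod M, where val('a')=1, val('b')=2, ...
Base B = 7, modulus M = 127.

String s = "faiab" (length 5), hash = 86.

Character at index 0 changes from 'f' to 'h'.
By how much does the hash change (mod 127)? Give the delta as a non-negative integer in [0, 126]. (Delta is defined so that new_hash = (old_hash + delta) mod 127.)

Answer: 103

Derivation:
Delta formula: (val(new) - val(old)) * B^(n-1-k) mod M
  val('h') - val('f') = 8 - 6 = 2
  B^(n-1-k) = 7^4 mod 127 = 115
  Delta = 2 * 115 mod 127 = 103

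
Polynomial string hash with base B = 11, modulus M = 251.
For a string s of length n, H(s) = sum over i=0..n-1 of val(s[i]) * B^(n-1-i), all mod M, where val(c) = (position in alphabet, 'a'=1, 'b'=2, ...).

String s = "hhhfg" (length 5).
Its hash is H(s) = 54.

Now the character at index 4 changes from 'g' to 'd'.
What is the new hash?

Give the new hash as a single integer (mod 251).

val('g') = 7, val('d') = 4
Position k = 4, exponent = n-1-k = 0
B^0 mod M = 11^0 mod 251 = 1
Delta = (4 - 7) * 1 mod 251 = 248
New hash = (54 + 248) mod 251 = 51

Answer: 51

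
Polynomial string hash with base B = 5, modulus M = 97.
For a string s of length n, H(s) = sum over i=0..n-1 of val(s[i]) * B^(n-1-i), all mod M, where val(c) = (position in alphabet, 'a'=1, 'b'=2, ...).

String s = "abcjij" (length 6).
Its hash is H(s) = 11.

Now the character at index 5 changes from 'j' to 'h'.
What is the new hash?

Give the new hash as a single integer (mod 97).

val('j') = 10, val('h') = 8
Position k = 5, exponent = n-1-k = 0
B^0 mod M = 5^0 mod 97 = 1
Delta = (8 - 10) * 1 mod 97 = 95
New hash = (11 + 95) mod 97 = 9

Answer: 9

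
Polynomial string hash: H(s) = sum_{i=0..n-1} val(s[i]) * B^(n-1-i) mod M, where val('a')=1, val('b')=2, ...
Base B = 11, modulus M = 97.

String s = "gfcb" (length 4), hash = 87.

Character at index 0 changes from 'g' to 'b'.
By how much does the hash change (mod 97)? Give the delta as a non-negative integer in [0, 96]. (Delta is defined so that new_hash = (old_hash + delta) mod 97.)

Answer: 38

Derivation:
Delta formula: (val(new) - val(old)) * B^(n-1-k) mod M
  val('b') - val('g') = 2 - 7 = -5
  B^(n-1-k) = 11^3 mod 97 = 70
  Delta = -5 * 70 mod 97 = 38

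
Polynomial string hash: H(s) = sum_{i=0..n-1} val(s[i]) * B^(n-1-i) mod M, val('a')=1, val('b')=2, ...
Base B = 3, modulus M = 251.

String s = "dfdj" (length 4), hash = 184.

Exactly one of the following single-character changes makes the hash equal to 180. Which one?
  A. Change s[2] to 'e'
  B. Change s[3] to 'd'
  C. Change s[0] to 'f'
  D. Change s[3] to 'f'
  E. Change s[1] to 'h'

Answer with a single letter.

Option A: s[2]='d'->'e', delta=(5-4)*3^1 mod 251 = 3, hash=184+3 mod 251 = 187
Option B: s[3]='j'->'d', delta=(4-10)*3^0 mod 251 = 245, hash=184+245 mod 251 = 178
Option C: s[0]='d'->'f', delta=(6-4)*3^3 mod 251 = 54, hash=184+54 mod 251 = 238
Option D: s[3]='j'->'f', delta=(6-10)*3^0 mod 251 = 247, hash=184+247 mod 251 = 180 <-- target
Option E: s[1]='f'->'h', delta=(8-6)*3^2 mod 251 = 18, hash=184+18 mod 251 = 202

Answer: D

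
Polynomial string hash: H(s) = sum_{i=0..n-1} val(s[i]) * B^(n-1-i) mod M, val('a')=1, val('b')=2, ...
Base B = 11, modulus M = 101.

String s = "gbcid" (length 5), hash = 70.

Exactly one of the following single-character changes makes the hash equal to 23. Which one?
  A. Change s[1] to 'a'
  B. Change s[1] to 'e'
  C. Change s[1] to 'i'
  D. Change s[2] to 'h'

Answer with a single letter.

Option A: s[1]='b'->'a', delta=(1-2)*11^3 mod 101 = 83, hash=70+83 mod 101 = 52
Option B: s[1]='b'->'e', delta=(5-2)*11^3 mod 101 = 54, hash=70+54 mod 101 = 23 <-- target
Option C: s[1]='b'->'i', delta=(9-2)*11^3 mod 101 = 25, hash=70+25 mod 101 = 95
Option D: s[2]='c'->'h', delta=(8-3)*11^2 mod 101 = 100, hash=70+100 mod 101 = 69

Answer: B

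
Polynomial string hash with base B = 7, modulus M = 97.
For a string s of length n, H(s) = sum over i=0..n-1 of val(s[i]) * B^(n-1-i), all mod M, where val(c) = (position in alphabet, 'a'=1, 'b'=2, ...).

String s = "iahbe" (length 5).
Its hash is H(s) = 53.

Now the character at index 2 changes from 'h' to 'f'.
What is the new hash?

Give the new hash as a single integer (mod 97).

Answer: 52

Derivation:
val('h') = 8, val('f') = 6
Position k = 2, exponent = n-1-k = 2
B^2 mod M = 7^2 mod 97 = 49
Delta = (6 - 8) * 49 mod 97 = 96
New hash = (53 + 96) mod 97 = 52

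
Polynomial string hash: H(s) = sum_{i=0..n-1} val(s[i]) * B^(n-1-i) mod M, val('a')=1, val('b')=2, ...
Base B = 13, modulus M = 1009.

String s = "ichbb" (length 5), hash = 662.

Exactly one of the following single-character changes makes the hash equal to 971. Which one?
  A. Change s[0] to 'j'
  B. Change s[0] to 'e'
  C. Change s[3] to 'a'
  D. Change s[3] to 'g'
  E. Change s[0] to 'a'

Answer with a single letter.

Answer: A

Derivation:
Option A: s[0]='i'->'j', delta=(10-9)*13^4 mod 1009 = 309, hash=662+309 mod 1009 = 971 <-- target
Option B: s[0]='i'->'e', delta=(5-9)*13^4 mod 1009 = 782, hash=662+782 mod 1009 = 435
Option C: s[3]='b'->'a', delta=(1-2)*13^1 mod 1009 = 996, hash=662+996 mod 1009 = 649
Option D: s[3]='b'->'g', delta=(7-2)*13^1 mod 1009 = 65, hash=662+65 mod 1009 = 727
Option E: s[0]='i'->'a', delta=(1-9)*13^4 mod 1009 = 555, hash=662+555 mod 1009 = 208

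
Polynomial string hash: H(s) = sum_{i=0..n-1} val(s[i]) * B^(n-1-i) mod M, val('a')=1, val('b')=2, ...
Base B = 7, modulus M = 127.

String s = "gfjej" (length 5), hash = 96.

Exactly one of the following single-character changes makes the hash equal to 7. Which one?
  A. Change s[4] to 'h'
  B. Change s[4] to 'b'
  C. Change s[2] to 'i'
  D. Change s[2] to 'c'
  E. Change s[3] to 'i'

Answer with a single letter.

Option A: s[4]='j'->'h', delta=(8-10)*7^0 mod 127 = 125, hash=96+125 mod 127 = 94
Option B: s[4]='j'->'b', delta=(2-10)*7^0 mod 127 = 119, hash=96+119 mod 127 = 88
Option C: s[2]='j'->'i', delta=(9-10)*7^2 mod 127 = 78, hash=96+78 mod 127 = 47
Option D: s[2]='j'->'c', delta=(3-10)*7^2 mod 127 = 38, hash=96+38 mod 127 = 7 <-- target
Option E: s[3]='e'->'i', delta=(9-5)*7^1 mod 127 = 28, hash=96+28 mod 127 = 124

Answer: D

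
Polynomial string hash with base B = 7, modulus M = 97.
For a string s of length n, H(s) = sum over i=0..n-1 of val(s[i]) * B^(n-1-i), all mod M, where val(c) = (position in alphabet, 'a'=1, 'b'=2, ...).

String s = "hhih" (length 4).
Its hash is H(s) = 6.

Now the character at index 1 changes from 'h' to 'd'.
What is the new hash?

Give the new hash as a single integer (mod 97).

Answer: 4

Derivation:
val('h') = 8, val('d') = 4
Position k = 1, exponent = n-1-k = 2
B^2 mod M = 7^2 mod 97 = 49
Delta = (4 - 8) * 49 mod 97 = 95
New hash = (6 + 95) mod 97 = 4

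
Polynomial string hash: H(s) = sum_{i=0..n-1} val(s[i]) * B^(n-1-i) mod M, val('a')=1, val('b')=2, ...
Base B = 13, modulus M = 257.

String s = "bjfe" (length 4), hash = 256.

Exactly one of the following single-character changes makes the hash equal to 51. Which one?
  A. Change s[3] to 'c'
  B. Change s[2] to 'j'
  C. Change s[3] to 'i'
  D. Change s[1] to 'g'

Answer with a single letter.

Option A: s[3]='e'->'c', delta=(3-5)*13^0 mod 257 = 255, hash=256+255 mod 257 = 254
Option B: s[2]='f'->'j', delta=(10-6)*13^1 mod 257 = 52, hash=256+52 mod 257 = 51 <-- target
Option C: s[3]='e'->'i', delta=(9-5)*13^0 mod 257 = 4, hash=256+4 mod 257 = 3
Option D: s[1]='j'->'g', delta=(7-10)*13^2 mod 257 = 7, hash=256+7 mod 257 = 6

Answer: B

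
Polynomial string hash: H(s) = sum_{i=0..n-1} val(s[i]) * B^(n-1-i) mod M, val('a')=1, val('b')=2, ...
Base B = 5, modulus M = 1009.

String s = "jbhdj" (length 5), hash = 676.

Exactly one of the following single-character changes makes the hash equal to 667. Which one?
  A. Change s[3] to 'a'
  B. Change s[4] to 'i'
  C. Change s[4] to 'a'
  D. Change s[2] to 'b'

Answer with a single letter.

Answer: C

Derivation:
Option A: s[3]='d'->'a', delta=(1-4)*5^1 mod 1009 = 994, hash=676+994 mod 1009 = 661
Option B: s[4]='j'->'i', delta=(9-10)*5^0 mod 1009 = 1008, hash=676+1008 mod 1009 = 675
Option C: s[4]='j'->'a', delta=(1-10)*5^0 mod 1009 = 1000, hash=676+1000 mod 1009 = 667 <-- target
Option D: s[2]='h'->'b', delta=(2-8)*5^2 mod 1009 = 859, hash=676+859 mod 1009 = 526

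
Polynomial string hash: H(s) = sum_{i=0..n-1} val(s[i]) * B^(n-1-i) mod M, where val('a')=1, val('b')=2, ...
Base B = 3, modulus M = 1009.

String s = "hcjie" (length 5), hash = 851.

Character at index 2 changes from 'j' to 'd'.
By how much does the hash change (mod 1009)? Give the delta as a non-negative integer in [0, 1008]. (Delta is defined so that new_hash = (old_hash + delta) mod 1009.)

Delta formula: (val(new) - val(old)) * B^(n-1-k) mod M
  val('d') - val('j') = 4 - 10 = -6
  B^(n-1-k) = 3^2 mod 1009 = 9
  Delta = -6 * 9 mod 1009 = 955

Answer: 955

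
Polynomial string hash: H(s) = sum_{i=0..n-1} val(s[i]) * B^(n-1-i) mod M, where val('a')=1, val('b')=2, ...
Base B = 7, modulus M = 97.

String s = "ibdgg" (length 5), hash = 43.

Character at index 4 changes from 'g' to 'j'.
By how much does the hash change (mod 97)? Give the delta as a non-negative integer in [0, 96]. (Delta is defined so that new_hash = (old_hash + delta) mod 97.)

Answer: 3

Derivation:
Delta formula: (val(new) - val(old)) * B^(n-1-k) mod M
  val('j') - val('g') = 10 - 7 = 3
  B^(n-1-k) = 7^0 mod 97 = 1
  Delta = 3 * 1 mod 97 = 3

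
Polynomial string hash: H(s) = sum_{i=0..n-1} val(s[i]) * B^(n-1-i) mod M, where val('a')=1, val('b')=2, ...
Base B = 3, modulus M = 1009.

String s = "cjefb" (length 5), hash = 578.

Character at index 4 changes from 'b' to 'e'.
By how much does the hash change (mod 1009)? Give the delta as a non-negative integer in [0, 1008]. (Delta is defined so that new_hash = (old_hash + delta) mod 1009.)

Delta formula: (val(new) - val(old)) * B^(n-1-k) mod M
  val('e') - val('b') = 5 - 2 = 3
  B^(n-1-k) = 3^0 mod 1009 = 1
  Delta = 3 * 1 mod 1009 = 3

Answer: 3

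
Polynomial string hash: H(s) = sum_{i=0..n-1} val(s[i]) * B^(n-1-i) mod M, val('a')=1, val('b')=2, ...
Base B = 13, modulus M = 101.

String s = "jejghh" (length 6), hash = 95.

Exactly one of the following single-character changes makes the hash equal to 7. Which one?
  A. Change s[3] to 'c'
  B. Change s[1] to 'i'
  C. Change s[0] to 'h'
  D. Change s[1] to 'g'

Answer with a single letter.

Answer: B

Derivation:
Option A: s[3]='g'->'c', delta=(3-7)*13^2 mod 101 = 31, hash=95+31 mod 101 = 25
Option B: s[1]='e'->'i', delta=(9-5)*13^4 mod 101 = 13, hash=95+13 mod 101 = 7 <-- target
Option C: s[0]='j'->'h', delta=(8-10)*13^5 mod 101 = 67, hash=95+67 mod 101 = 61
Option D: s[1]='e'->'g', delta=(7-5)*13^4 mod 101 = 57, hash=95+57 mod 101 = 51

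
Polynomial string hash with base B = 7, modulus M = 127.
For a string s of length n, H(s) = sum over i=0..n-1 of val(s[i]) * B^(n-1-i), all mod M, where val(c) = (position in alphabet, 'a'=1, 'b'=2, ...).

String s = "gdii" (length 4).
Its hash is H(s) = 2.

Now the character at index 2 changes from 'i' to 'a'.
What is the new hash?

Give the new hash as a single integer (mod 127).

Answer: 73

Derivation:
val('i') = 9, val('a') = 1
Position k = 2, exponent = n-1-k = 1
B^1 mod M = 7^1 mod 127 = 7
Delta = (1 - 9) * 7 mod 127 = 71
New hash = (2 + 71) mod 127 = 73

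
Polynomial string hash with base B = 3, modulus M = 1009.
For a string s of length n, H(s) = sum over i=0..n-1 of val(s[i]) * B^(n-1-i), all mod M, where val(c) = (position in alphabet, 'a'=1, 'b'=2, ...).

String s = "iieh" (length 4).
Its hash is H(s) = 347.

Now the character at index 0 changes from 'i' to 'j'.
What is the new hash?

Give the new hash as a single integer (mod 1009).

val('i') = 9, val('j') = 10
Position k = 0, exponent = n-1-k = 3
B^3 mod M = 3^3 mod 1009 = 27
Delta = (10 - 9) * 27 mod 1009 = 27
New hash = (347 + 27) mod 1009 = 374

Answer: 374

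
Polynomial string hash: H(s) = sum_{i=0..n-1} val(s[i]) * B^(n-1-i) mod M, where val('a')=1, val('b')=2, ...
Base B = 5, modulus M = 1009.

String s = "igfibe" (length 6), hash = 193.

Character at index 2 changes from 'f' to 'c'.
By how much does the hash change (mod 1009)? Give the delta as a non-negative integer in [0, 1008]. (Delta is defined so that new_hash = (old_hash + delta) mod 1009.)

Answer: 634

Derivation:
Delta formula: (val(new) - val(old)) * B^(n-1-k) mod M
  val('c') - val('f') = 3 - 6 = -3
  B^(n-1-k) = 5^3 mod 1009 = 125
  Delta = -3 * 125 mod 1009 = 634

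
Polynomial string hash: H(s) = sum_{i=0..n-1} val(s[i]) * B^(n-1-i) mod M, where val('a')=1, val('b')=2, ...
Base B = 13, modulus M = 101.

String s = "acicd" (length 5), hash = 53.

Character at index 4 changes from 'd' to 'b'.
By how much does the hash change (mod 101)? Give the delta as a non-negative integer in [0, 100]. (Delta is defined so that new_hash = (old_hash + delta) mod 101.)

Delta formula: (val(new) - val(old)) * B^(n-1-k) mod M
  val('b') - val('d') = 2 - 4 = -2
  B^(n-1-k) = 13^0 mod 101 = 1
  Delta = -2 * 1 mod 101 = 99

Answer: 99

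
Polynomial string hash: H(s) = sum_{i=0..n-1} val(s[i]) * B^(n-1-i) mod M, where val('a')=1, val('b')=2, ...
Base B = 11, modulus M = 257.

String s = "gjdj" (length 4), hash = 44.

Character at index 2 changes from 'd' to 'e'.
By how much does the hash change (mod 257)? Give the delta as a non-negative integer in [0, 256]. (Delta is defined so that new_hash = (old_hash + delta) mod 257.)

Answer: 11

Derivation:
Delta formula: (val(new) - val(old)) * B^(n-1-k) mod M
  val('e') - val('d') = 5 - 4 = 1
  B^(n-1-k) = 11^1 mod 257 = 11
  Delta = 1 * 11 mod 257 = 11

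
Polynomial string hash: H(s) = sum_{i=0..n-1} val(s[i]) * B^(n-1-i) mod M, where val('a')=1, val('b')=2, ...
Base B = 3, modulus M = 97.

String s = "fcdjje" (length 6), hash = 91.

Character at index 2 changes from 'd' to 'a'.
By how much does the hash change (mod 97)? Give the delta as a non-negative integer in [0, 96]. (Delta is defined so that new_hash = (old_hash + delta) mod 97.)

Answer: 16

Derivation:
Delta formula: (val(new) - val(old)) * B^(n-1-k) mod M
  val('a') - val('d') = 1 - 4 = -3
  B^(n-1-k) = 3^3 mod 97 = 27
  Delta = -3 * 27 mod 97 = 16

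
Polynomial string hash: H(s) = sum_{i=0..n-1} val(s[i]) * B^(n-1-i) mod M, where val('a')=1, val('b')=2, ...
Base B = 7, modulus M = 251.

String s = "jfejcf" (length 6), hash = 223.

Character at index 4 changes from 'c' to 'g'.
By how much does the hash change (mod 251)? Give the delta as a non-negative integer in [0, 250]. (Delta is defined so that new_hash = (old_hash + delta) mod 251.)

Answer: 28

Derivation:
Delta formula: (val(new) - val(old)) * B^(n-1-k) mod M
  val('g') - val('c') = 7 - 3 = 4
  B^(n-1-k) = 7^1 mod 251 = 7
  Delta = 4 * 7 mod 251 = 28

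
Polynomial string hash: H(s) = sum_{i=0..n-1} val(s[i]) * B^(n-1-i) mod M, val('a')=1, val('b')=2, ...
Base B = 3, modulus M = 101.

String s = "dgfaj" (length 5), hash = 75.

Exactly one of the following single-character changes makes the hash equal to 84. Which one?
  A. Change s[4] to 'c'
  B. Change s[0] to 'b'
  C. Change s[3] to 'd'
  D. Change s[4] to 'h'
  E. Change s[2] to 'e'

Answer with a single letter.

Answer: C

Derivation:
Option A: s[4]='j'->'c', delta=(3-10)*3^0 mod 101 = 94, hash=75+94 mod 101 = 68
Option B: s[0]='d'->'b', delta=(2-4)*3^4 mod 101 = 40, hash=75+40 mod 101 = 14
Option C: s[3]='a'->'d', delta=(4-1)*3^1 mod 101 = 9, hash=75+9 mod 101 = 84 <-- target
Option D: s[4]='j'->'h', delta=(8-10)*3^0 mod 101 = 99, hash=75+99 mod 101 = 73
Option E: s[2]='f'->'e', delta=(5-6)*3^2 mod 101 = 92, hash=75+92 mod 101 = 66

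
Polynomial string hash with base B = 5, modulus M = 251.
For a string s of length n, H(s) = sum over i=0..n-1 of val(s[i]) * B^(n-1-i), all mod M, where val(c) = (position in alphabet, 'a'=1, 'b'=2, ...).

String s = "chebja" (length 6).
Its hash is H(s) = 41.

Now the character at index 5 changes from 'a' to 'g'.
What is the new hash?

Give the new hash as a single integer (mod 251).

val('a') = 1, val('g') = 7
Position k = 5, exponent = n-1-k = 0
B^0 mod M = 5^0 mod 251 = 1
Delta = (7 - 1) * 1 mod 251 = 6
New hash = (41 + 6) mod 251 = 47

Answer: 47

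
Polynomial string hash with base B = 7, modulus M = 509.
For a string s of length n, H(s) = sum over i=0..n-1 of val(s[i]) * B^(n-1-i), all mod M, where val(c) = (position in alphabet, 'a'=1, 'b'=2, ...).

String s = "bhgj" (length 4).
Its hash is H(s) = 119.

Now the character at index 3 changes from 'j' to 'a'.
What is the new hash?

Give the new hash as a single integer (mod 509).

Answer: 110

Derivation:
val('j') = 10, val('a') = 1
Position k = 3, exponent = n-1-k = 0
B^0 mod M = 7^0 mod 509 = 1
Delta = (1 - 10) * 1 mod 509 = 500
New hash = (119 + 500) mod 509 = 110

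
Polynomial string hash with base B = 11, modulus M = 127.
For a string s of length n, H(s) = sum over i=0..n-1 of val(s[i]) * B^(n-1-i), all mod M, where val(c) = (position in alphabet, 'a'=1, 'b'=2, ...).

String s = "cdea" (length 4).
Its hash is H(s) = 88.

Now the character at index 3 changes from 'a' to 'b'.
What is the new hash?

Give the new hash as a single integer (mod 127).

val('a') = 1, val('b') = 2
Position k = 3, exponent = n-1-k = 0
B^0 mod M = 11^0 mod 127 = 1
Delta = (2 - 1) * 1 mod 127 = 1
New hash = (88 + 1) mod 127 = 89

Answer: 89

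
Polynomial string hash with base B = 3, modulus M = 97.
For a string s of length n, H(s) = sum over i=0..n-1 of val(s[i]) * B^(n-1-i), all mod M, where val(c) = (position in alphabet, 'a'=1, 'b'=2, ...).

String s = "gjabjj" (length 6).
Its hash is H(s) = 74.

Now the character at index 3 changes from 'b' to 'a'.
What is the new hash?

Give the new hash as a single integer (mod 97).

val('b') = 2, val('a') = 1
Position k = 3, exponent = n-1-k = 2
B^2 mod M = 3^2 mod 97 = 9
Delta = (1 - 2) * 9 mod 97 = 88
New hash = (74 + 88) mod 97 = 65

Answer: 65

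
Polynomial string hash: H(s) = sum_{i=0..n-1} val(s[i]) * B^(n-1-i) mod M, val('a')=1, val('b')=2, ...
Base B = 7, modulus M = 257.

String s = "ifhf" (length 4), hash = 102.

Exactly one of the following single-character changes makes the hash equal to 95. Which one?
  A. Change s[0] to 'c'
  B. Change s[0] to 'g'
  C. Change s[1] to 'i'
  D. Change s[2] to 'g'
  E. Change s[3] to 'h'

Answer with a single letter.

Option A: s[0]='i'->'c', delta=(3-9)*7^3 mod 257 = 255, hash=102+255 mod 257 = 100
Option B: s[0]='i'->'g', delta=(7-9)*7^3 mod 257 = 85, hash=102+85 mod 257 = 187
Option C: s[1]='f'->'i', delta=(9-6)*7^2 mod 257 = 147, hash=102+147 mod 257 = 249
Option D: s[2]='h'->'g', delta=(7-8)*7^1 mod 257 = 250, hash=102+250 mod 257 = 95 <-- target
Option E: s[3]='f'->'h', delta=(8-6)*7^0 mod 257 = 2, hash=102+2 mod 257 = 104

Answer: D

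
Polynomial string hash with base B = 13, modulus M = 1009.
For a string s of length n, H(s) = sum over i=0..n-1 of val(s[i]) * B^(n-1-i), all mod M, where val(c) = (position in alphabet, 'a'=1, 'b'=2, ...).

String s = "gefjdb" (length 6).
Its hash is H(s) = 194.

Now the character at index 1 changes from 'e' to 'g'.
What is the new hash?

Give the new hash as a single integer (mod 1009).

val('e') = 5, val('g') = 7
Position k = 1, exponent = n-1-k = 4
B^4 mod M = 13^4 mod 1009 = 309
Delta = (7 - 5) * 309 mod 1009 = 618
New hash = (194 + 618) mod 1009 = 812

Answer: 812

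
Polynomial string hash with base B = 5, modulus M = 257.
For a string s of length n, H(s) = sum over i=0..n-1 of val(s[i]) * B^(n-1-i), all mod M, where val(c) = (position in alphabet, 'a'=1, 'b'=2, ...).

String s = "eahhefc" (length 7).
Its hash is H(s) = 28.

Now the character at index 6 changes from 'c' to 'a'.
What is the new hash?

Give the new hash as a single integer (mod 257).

Answer: 26

Derivation:
val('c') = 3, val('a') = 1
Position k = 6, exponent = n-1-k = 0
B^0 mod M = 5^0 mod 257 = 1
Delta = (1 - 3) * 1 mod 257 = 255
New hash = (28 + 255) mod 257 = 26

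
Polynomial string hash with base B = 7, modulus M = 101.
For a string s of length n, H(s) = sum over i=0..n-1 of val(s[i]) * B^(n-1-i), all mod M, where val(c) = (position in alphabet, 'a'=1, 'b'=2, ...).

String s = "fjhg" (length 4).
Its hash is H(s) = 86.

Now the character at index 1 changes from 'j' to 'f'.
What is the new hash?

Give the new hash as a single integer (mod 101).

Answer: 92

Derivation:
val('j') = 10, val('f') = 6
Position k = 1, exponent = n-1-k = 2
B^2 mod M = 7^2 mod 101 = 49
Delta = (6 - 10) * 49 mod 101 = 6
New hash = (86 + 6) mod 101 = 92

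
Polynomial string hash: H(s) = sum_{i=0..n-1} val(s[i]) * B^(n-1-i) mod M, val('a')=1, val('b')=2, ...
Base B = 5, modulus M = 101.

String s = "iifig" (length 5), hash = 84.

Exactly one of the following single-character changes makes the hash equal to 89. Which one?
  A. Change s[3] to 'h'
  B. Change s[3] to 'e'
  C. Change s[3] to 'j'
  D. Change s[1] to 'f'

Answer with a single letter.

Answer: C

Derivation:
Option A: s[3]='i'->'h', delta=(8-9)*5^1 mod 101 = 96, hash=84+96 mod 101 = 79
Option B: s[3]='i'->'e', delta=(5-9)*5^1 mod 101 = 81, hash=84+81 mod 101 = 64
Option C: s[3]='i'->'j', delta=(10-9)*5^1 mod 101 = 5, hash=84+5 mod 101 = 89 <-- target
Option D: s[1]='i'->'f', delta=(6-9)*5^3 mod 101 = 29, hash=84+29 mod 101 = 12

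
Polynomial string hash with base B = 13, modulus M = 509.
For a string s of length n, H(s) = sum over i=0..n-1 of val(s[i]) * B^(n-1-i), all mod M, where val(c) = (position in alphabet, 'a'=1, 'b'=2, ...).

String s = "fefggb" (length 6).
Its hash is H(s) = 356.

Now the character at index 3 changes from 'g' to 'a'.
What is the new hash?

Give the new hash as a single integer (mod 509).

Answer: 360

Derivation:
val('g') = 7, val('a') = 1
Position k = 3, exponent = n-1-k = 2
B^2 mod M = 13^2 mod 509 = 169
Delta = (1 - 7) * 169 mod 509 = 4
New hash = (356 + 4) mod 509 = 360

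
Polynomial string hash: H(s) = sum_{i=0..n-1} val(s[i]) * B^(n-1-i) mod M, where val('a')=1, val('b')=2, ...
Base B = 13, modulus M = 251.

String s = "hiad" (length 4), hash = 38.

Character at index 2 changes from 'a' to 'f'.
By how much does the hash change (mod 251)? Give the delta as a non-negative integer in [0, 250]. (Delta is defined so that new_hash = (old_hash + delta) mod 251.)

Answer: 65

Derivation:
Delta formula: (val(new) - val(old)) * B^(n-1-k) mod M
  val('f') - val('a') = 6 - 1 = 5
  B^(n-1-k) = 13^1 mod 251 = 13
  Delta = 5 * 13 mod 251 = 65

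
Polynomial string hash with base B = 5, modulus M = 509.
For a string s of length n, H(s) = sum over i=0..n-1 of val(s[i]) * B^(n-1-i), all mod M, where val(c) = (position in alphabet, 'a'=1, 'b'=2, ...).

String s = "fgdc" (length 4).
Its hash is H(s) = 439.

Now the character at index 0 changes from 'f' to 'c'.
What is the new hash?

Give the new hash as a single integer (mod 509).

val('f') = 6, val('c') = 3
Position k = 0, exponent = n-1-k = 3
B^3 mod M = 5^3 mod 509 = 125
Delta = (3 - 6) * 125 mod 509 = 134
New hash = (439 + 134) mod 509 = 64

Answer: 64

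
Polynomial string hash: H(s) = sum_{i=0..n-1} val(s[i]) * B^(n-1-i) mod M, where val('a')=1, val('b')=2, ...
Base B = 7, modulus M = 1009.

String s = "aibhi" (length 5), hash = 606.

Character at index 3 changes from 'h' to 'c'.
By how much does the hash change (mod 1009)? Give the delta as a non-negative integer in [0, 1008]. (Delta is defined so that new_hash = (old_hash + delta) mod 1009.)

Answer: 974

Derivation:
Delta formula: (val(new) - val(old)) * B^(n-1-k) mod M
  val('c') - val('h') = 3 - 8 = -5
  B^(n-1-k) = 7^1 mod 1009 = 7
  Delta = -5 * 7 mod 1009 = 974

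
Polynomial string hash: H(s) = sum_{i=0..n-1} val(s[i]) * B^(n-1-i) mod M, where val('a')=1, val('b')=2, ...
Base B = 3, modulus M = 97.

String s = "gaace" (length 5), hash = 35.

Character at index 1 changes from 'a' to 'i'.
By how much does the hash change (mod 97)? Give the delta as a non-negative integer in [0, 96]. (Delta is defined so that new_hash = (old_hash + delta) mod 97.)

Answer: 22

Derivation:
Delta formula: (val(new) - val(old)) * B^(n-1-k) mod M
  val('i') - val('a') = 9 - 1 = 8
  B^(n-1-k) = 3^3 mod 97 = 27
  Delta = 8 * 27 mod 97 = 22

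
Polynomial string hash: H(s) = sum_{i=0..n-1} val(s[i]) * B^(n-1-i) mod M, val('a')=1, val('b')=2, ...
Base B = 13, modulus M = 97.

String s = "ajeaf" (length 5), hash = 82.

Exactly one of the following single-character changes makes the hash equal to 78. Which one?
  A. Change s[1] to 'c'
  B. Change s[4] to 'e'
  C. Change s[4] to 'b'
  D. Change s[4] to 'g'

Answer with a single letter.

Answer: C

Derivation:
Option A: s[1]='j'->'c', delta=(3-10)*13^3 mod 97 = 44, hash=82+44 mod 97 = 29
Option B: s[4]='f'->'e', delta=(5-6)*13^0 mod 97 = 96, hash=82+96 mod 97 = 81
Option C: s[4]='f'->'b', delta=(2-6)*13^0 mod 97 = 93, hash=82+93 mod 97 = 78 <-- target
Option D: s[4]='f'->'g', delta=(7-6)*13^0 mod 97 = 1, hash=82+1 mod 97 = 83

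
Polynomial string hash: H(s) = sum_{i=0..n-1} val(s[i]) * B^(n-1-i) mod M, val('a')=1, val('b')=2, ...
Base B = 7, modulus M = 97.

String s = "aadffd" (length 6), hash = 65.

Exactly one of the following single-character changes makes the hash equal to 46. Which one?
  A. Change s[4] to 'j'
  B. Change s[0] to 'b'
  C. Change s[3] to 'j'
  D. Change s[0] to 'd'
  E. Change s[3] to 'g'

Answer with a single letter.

Option A: s[4]='f'->'j', delta=(10-6)*7^1 mod 97 = 28, hash=65+28 mod 97 = 93
Option B: s[0]='a'->'b', delta=(2-1)*7^5 mod 97 = 26, hash=65+26 mod 97 = 91
Option C: s[3]='f'->'j', delta=(10-6)*7^2 mod 97 = 2, hash=65+2 mod 97 = 67
Option D: s[0]='a'->'d', delta=(4-1)*7^5 mod 97 = 78, hash=65+78 mod 97 = 46 <-- target
Option E: s[3]='f'->'g', delta=(7-6)*7^2 mod 97 = 49, hash=65+49 mod 97 = 17

Answer: D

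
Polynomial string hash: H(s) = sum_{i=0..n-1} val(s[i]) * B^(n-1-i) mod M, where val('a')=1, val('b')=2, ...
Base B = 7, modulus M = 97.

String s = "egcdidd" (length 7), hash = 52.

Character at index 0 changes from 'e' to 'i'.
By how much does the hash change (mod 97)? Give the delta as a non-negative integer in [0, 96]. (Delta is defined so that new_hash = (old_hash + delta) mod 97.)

Delta formula: (val(new) - val(old)) * B^(n-1-k) mod M
  val('i') - val('e') = 9 - 5 = 4
  B^(n-1-k) = 7^6 mod 97 = 85
  Delta = 4 * 85 mod 97 = 49

Answer: 49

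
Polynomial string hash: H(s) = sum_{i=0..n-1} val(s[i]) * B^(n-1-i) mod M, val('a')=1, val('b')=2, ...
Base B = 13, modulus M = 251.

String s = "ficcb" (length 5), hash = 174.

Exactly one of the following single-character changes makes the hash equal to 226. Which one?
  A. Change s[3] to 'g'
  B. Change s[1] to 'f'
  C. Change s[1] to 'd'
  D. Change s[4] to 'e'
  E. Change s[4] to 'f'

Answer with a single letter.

Answer: A

Derivation:
Option A: s[3]='c'->'g', delta=(7-3)*13^1 mod 251 = 52, hash=174+52 mod 251 = 226 <-- target
Option B: s[1]='i'->'f', delta=(6-9)*13^3 mod 251 = 186, hash=174+186 mod 251 = 109
Option C: s[1]='i'->'d', delta=(4-9)*13^3 mod 251 = 59, hash=174+59 mod 251 = 233
Option D: s[4]='b'->'e', delta=(5-2)*13^0 mod 251 = 3, hash=174+3 mod 251 = 177
Option E: s[4]='b'->'f', delta=(6-2)*13^0 mod 251 = 4, hash=174+4 mod 251 = 178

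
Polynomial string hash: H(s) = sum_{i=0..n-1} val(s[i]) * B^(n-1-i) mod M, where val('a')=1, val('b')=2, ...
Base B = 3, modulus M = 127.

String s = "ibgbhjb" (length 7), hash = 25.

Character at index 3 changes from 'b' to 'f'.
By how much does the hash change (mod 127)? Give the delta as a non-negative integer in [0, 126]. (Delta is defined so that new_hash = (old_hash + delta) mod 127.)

Answer: 108

Derivation:
Delta formula: (val(new) - val(old)) * B^(n-1-k) mod M
  val('f') - val('b') = 6 - 2 = 4
  B^(n-1-k) = 3^3 mod 127 = 27
  Delta = 4 * 27 mod 127 = 108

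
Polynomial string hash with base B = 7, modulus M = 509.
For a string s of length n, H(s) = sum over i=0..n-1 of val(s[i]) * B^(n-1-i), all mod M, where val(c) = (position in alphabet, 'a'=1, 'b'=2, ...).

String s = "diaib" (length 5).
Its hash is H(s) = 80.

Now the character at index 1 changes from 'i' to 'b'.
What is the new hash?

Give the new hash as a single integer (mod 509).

val('i') = 9, val('b') = 2
Position k = 1, exponent = n-1-k = 3
B^3 mod M = 7^3 mod 509 = 343
Delta = (2 - 9) * 343 mod 509 = 144
New hash = (80 + 144) mod 509 = 224

Answer: 224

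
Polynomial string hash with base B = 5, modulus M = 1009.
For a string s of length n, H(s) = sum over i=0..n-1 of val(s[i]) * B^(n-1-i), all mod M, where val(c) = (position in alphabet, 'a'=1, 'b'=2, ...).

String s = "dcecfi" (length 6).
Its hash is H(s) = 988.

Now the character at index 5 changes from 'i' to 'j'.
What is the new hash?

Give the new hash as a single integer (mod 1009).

Answer: 989

Derivation:
val('i') = 9, val('j') = 10
Position k = 5, exponent = n-1-k = 0
B^0 mod M = 5^0 mod 1009 = 1
Delta = (10 - 9) * 1 mod 1009 = 1
New hash = (988 + 1) mod 1009 = 989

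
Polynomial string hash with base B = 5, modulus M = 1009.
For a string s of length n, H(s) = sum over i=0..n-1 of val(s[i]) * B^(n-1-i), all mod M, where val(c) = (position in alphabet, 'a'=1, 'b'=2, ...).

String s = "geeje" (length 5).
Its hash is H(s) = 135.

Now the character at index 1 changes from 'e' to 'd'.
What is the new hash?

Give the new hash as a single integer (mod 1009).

Answer: 10

Derivation:
val('e') = 5, val('d') = 4
Position k = 1, exponent = n-1-k = 3
B^3 mod M = 5^3 mod 1009 = 125
Delta = (4 - 5) * 125 mod 1009 = 884
New hash = (135 + 884) mod 1009 = 10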